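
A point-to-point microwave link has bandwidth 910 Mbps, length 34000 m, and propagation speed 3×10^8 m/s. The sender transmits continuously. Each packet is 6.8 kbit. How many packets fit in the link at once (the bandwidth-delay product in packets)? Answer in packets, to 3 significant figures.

15.2 packets

Propagation delay = 34000 / 300000000 = 0.000113333 s.
BDP = R × t_prop = 910000000 × 0.000113333 = 103133 bits.
In packets of 6800 bits: 15.2 packets.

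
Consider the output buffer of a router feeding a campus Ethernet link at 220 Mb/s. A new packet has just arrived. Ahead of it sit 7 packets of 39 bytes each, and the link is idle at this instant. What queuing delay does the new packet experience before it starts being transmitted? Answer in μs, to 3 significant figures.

Each queued packet: L/R = 312/220000000 = 1.41818 μs.
7 queued → 9.92727 μs.
Queuing delay = 9.93 μs.

9.93 μs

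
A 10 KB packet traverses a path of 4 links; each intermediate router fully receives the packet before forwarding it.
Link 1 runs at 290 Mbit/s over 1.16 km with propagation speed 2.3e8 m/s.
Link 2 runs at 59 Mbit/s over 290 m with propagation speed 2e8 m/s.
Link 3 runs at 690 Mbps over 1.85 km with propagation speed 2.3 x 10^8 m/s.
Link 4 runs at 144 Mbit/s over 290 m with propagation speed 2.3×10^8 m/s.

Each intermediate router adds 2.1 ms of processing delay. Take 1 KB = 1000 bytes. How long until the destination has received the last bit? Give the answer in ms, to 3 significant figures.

8.62 ms

L = 80000 bits.
Transmission delays (L/R per hop): 0.275862, 1.35593, 0.115942, 0.555556 ms; sum = 2.30329 ms.
Propagation delays (d/s per hop): 0.00504348, 0.00145, 0.00804348, 0.00126087 ms; sum = 0.0157978 ms.
Processing at 3 router(s): 3 × 2.1 ms = 6.3 ms.
End-to-end = 8.62 ms.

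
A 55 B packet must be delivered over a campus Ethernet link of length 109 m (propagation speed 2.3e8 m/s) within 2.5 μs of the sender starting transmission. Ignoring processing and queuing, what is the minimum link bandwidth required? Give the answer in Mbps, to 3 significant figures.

217 Mbps

L = 440 bits.
Propagation delay = 109 / 2.3e+08 = 0.473913 μs.
Transmission budget = 2.5 − 0.473913 = 2.02609 μs.
R ≥ L / t_tx = 440 bits / 2.02609e-06 s = 217 Mbps.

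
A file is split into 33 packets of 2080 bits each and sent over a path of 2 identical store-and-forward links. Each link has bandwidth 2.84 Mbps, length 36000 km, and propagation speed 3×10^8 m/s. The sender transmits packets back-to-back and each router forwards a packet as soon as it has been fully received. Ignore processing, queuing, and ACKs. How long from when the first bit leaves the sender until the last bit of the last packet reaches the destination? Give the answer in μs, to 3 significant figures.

Per-hop transmission t_tx = L/R = 2080/2840000 = 732.394 μs.
Per-hop propagation t_prop = 36000000/300000000 = 120000 μs.
Pipeline fill: first packet needs 2·t_tx to clear all hops; remaining 32 packets each add one t_tx.
Total = (2+33-1)·t_tx + 2·t_prop = 34·732.394 + 2·120000 = 265000 μs.

265000 μs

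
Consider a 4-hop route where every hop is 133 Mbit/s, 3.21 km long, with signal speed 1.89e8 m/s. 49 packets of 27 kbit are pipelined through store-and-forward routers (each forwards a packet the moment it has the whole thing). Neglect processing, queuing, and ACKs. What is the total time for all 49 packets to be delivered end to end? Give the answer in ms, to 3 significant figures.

10.6 ms

Per-hop transmission t_tx = L/R = 27000/133000000 = 0.203008 ms.
Per-hop propagation t_prop = 3210/189000000 = 0.0169841 ms.
Pipeline fill: first packet needs 4·t_tx to clear all hops; remaining 48 packets each add one t_tx.
Total = (4+49-1)·t_tx + 4·t_prop = 52·0.203008 + 4·0.0169841 = 10.6 ms.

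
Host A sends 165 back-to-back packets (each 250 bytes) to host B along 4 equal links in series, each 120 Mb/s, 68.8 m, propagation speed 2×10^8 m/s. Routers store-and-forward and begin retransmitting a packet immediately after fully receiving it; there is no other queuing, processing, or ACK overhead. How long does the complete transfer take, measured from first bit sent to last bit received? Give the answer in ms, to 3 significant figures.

Per-hop transmission t_tx = L/R = 2000/120000000 = 0.0166667 ms.
Per-hop propagation t_prop = 68.8/200000000 = 0.000344 ms.
Pipeline fill: first packet needs 4·t_tx to clear all hops; remaining 164 packets each add one t_tx.
Total = (4+165-1)·t_tx + 4·t_prop = 168·0.0166667 + 4·0.000344 = 2.80 ms.

2.80 ms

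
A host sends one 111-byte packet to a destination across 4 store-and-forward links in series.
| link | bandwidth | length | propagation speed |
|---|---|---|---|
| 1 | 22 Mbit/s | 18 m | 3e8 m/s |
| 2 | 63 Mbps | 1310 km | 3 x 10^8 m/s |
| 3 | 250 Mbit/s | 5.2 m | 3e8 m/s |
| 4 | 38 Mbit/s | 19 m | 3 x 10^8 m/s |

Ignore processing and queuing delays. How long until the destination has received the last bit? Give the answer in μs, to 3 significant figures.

4450 μs

L = 111 × 8 = 888 bits.
Transmission delays (L/R per hop): 40.3636, 14.0952, 3.552, 23.3684 μs; sum = 81.3793 μs.
Propagation delays (d/s per hop): 0.06, 4366.67, 0.0173333, 0.0633333 μs; sum = 4366.81 μs.
End-to-end = 4450 μs.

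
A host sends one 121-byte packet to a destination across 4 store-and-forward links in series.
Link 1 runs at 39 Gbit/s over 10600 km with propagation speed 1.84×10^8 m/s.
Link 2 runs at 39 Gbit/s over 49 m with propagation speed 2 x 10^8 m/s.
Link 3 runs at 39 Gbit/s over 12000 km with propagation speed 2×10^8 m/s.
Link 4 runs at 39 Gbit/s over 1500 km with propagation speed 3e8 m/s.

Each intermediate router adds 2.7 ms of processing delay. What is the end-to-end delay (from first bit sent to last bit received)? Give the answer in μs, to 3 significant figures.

L = 121 × 8 = 968 bits.
Transmission delay per hop = L/R = 968/39000000000 = 0.0248205 μs; 4 hops → 0.0992821 μs.
Propagation delays (d/s per hop): 57608.7, 0.245, 60000, 5000 μs; sum = 122609 μs.
Processing at 3 router(s): 3 × 2.7 ms = 8100 μs.
End-to-end = 131000 μs.

131000 μs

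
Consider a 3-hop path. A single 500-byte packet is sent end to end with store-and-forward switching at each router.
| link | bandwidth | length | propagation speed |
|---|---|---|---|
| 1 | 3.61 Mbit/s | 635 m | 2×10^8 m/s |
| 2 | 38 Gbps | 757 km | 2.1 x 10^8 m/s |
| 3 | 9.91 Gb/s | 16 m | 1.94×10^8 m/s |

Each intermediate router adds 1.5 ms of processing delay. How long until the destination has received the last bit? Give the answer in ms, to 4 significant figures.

7.717 ms

L = 500 × 8 = 4000 bits.
Transmission delays (L/R per hop): 1.10803, 0.000105263, 0.000403633 ms; sum = 1.10854 ms.
Propagation delays (d/s per hop): 0.003175, 3.60476, 8.24742e-05 ms; sum = 3.60802 ms.
Processing at 2 router(s): 2 × 1.5 ms = 3 ms.
End-to-end = 7.717 ms.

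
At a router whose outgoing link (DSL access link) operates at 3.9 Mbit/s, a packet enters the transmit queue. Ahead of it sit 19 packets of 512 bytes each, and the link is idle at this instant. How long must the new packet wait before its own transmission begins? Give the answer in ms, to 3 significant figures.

Each queued packet: L/R = 4096/3900000 = 1.05026 ms.
19 queued → 19.9549 ms.
Queuing delay = 20.0 ms.

20.0 ms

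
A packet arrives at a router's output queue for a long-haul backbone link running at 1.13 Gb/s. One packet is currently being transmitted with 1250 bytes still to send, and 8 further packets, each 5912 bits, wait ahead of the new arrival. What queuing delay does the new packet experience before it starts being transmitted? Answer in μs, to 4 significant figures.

50.70 μs

Each queued packet: L/R = 5912/1130000000 = 5.23186 μs.
8 queued → 41.8549 μs.
Plus remaining 10000 bits of current packet: 8.84956 μs.
Queuing delay = 50.70 μs.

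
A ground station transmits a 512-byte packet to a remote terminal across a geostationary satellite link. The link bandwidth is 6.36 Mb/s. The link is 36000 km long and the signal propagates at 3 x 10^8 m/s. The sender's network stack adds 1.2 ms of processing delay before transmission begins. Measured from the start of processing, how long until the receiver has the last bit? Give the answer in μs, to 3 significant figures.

122000 μs

L = 512 × 8 = 4096 bits.
Transmission delay = L/R = 4096 / 6360000 = 644.025 μs.
Propagation delay = d/s = 36000000 m / 300000000 m/s = 120000 μs.
Plus processing delay 1.2 ms = 1200 μs.
Total = 122000 μs.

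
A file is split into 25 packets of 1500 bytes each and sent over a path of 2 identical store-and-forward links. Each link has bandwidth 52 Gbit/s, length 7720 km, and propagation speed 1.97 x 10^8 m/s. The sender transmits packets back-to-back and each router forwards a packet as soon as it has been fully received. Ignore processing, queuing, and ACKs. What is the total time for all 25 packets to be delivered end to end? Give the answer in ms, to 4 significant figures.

78.38 ms

Per-hop transmission t_tx = L/R = 12000/52000000000 = 0.000230769 ms.
Per-hop propagation t_prop = 7720000/197000000 = 39.1878 ms.
Pipeline fill: first packet needs 2·t_tx to clear all hops; remaining 24 packets each add one t_tx.
Total = (2+25-1)·t_tx + 2·t_prop = 26·0.000230769 + 2·39.1878 = 78.38 ms.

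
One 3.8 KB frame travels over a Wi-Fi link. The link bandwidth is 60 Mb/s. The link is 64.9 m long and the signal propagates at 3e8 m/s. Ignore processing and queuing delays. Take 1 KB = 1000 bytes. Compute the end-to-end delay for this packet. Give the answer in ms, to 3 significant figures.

L = 30400 bits.
Transmission delay = L/R = 30400 / 60000000 = 0.506667 ms.
Propagation delay = d/s = 64.9 m / 300000000 m/s = 0.000216333 ms.
Total = 0.507 ms.

0.507 ms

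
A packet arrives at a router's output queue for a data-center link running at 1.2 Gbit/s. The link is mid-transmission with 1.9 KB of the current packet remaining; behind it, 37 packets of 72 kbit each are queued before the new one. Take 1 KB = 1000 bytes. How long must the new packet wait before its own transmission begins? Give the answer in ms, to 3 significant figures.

2.23 ms

Each queued packet: L/R = 72000/1200000000 = 0.06 ms.
37 queued → 2.22 ms.
Plus remaining 15200 bits of current packet: 0.0126667 ms.
Queuing delay = 2.23 ms.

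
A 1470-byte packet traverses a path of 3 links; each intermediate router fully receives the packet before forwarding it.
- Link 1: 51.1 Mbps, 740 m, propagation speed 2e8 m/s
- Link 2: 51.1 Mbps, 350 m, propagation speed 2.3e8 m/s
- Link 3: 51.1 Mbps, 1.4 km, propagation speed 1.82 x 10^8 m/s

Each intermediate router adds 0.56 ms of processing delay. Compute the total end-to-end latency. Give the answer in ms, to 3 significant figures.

L = 1470 × 8 = 11760 bits.
Transmission delay per hop = L/R = 11760/51100000 = 0.230137 ms; 3 hops → 0.690411 ms.
Propagation delays (d/s per hop): 0.0037, 0.00152174, 0.00769231 ms; sum = 0.012914 ms.
Processing at 2 router(s): 2 × 0.56 ms = 1.12 ms.
End-to-end = 1.82 ms.

1.82 ms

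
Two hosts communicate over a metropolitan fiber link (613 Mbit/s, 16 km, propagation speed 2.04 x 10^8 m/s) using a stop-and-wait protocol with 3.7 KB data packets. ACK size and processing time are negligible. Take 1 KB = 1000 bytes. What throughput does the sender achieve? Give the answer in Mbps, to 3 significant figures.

144 Mbps

t_tx = L/R = 29600/613000000 = 4.82871e-05 s.
t_prop = 16000/204000000 = 7.84314e-05 s; RTT = 0.000156863 s.
Cycle = t_tx + RTT = 0.00020515 s.
Throughput = L / cycle = 29600 / 0.00020515 = 144 Mbps.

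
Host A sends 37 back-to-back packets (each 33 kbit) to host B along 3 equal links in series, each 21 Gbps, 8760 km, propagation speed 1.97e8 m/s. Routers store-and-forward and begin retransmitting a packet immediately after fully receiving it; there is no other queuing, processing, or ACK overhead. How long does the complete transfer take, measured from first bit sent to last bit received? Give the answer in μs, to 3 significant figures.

Per-hop transmission t_tx = L/R = 33000/21000000000 = 1.57143 μs.
Per-hop propagation t_prop = 8760000/197000000 = 44467 μs.
Pipeline fill: first packet needs 3·t_tx to clear all hops; remaining 36 packets each add one t_tx.
Total = (3+37-1)·t_tx + 3·t_prop = 39·1.57143 + 3·44467 = 133000 μs.

133000 μs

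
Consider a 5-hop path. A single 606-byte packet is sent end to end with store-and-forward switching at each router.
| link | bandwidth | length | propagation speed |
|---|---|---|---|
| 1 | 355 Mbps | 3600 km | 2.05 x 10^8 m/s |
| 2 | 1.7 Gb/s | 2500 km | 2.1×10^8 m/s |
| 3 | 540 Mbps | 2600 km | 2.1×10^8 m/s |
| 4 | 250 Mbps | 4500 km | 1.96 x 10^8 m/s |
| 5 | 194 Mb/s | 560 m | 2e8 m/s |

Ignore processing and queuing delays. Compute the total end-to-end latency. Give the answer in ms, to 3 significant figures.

L = 606 × 8 = 4848 bits.
Transmission delays (L/R per hop): 0.0136563, 0.00285176, 0.00897778, 0.019392, 0.0249897 ms; sum = 0.0698676 ms.
Propagation delays (d/s per hop): 17.561, 11.9048, 12.381, 22.9592, 0.0028 ms; sum = 64.8087 ms.
End-to-end = 64.9 ms.

64.9 ms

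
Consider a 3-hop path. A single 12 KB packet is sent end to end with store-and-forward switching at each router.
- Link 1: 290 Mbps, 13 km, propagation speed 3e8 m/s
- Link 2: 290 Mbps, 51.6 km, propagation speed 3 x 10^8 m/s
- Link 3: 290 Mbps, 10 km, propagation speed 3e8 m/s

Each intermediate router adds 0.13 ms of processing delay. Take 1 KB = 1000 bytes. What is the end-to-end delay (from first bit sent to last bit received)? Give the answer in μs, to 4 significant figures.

1502 μs

L = 96000 bits.
Transmission delay per hop = L/R = 96000/290000000 = 331.034 μs; 3 hops → 993.103 μs.
Propagation delays (d/s per hop): 43.3333, 172, 33.3333 μs; sum = 248.667 μs.
Processing at 2 router(s): 2 × 0.13 ms = 260 μs.
End-to-end = 1502 μs.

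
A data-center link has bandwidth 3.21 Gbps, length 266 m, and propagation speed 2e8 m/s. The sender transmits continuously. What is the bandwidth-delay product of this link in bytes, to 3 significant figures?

534 bytes

Propagation delay = 266 / 200000000 = 1.33e-06 s.
BDP = R × t_prop = 3210000000 × 1.33e-06 = 4269.3 bits.
In bytes: 4269.3/8 = 534 bytes.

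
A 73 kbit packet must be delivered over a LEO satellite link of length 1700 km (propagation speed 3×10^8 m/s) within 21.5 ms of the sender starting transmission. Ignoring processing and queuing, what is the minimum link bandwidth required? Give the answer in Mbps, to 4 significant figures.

4.611 Mbps

Propagation delay = 1700000 / 300000000 = 5.66667 ms.
Transmission budget = 21.5 − 5.66667 = 15.8333 ms.
R ≥ L / t_tx = 73000 bits / 0.0158333 s = 4.611 Mbps.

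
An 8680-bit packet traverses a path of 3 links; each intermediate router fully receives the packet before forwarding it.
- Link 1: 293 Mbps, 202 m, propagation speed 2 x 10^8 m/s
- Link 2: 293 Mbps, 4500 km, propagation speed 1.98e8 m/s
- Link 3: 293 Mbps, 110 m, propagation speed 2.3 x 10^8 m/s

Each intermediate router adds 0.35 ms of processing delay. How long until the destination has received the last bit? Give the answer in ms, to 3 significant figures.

23.5 ms

Transmission delay per hop = L/R = 8680/293000000 = 0.0296246 ms; 3 hops → 0.0888737 ms.
Propagation delays (d/s per hop): 0.00101, 22.7273, 0.000478261 ms; sum = 22.7288 ms.
Processing at 2 router(s): 2 × 0.35 ms = 0.7 ms.
End-to-end = 23.5 ms.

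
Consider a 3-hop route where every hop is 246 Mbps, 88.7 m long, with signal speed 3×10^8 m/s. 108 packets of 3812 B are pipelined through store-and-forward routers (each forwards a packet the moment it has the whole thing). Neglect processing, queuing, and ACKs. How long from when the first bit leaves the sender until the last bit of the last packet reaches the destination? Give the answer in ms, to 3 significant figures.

13.6 ms

Per-hop transmission t_tx = L/R = 30496/246000000 = 0.123967 ms.
Per-hop propagation t_prop = 88.7/300000000 = 0.000295667 ms.
Pipeline fill: first packet needs 3·t_tx to clear all hops; remaining 107 packets each add one t_tx.
Total = (3+108-1)·t_tx + 3·t_prop = 110·0.123967 + 3·0.000295667 = 13.6 ms.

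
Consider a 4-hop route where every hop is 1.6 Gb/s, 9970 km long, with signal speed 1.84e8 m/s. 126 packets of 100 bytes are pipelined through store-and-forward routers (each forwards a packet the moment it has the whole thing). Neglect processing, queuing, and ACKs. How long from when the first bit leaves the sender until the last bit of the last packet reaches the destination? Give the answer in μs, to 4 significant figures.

216800 μs

Per-hop transmission t_tx = L/R = 800/1600000000 = 0.5 μs.
Per-hop propagation t_prop = 9970000/184000000 = 54184.8 μs.
Pipeline fill: first packet needs 4·t_tx to clear all hops; remaining 125 packets each add one t_tx.
Total = (4+126-1)·t_tx + 4·t_prop = 129·0.5 + 4·54184.8 = 216800 μs.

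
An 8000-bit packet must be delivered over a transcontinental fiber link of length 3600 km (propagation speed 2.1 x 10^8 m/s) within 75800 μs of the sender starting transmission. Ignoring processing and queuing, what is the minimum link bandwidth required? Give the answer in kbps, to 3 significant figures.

Propagation delay = 3600000 / 210000000 = 17142.9 μs.
Transmission budget = 75800 − 17142.9 = 58657.1 μs.
R ≥ L / t_tx = 8000 bits / 0.0586571 s = 136 kbps.

136 kbps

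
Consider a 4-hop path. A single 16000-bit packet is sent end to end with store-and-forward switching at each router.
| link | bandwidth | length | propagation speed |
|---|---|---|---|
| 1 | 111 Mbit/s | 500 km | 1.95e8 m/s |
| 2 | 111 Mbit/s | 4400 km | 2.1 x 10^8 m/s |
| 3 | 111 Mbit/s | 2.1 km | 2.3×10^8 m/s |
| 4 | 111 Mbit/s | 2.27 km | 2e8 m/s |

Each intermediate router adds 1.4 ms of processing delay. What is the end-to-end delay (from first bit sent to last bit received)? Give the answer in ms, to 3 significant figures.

28.3 ms

Transmission delay per hop = L/R = 16000/111000000 = 0.144144 ms; 4 hops → 0.576577 ms.
Propagation delays (d/s per hop): 2.5641, 20.9524, 0.00913043, 0.01135 ms; sum = 23.537 ms.
Processing at 3 router(s): 3 × 1.4 ms = 4.2 ms.
End-to-end = 28.3 ms.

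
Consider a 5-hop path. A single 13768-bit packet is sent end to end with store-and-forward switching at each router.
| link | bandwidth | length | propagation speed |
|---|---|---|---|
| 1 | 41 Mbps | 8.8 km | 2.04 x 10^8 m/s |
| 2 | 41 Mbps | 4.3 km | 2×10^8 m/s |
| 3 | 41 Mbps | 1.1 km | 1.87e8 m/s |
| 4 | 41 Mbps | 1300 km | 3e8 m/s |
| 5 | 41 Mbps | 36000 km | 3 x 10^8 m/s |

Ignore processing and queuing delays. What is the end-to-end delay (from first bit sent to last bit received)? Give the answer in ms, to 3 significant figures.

126 ms

Transmission delay per hop = L/R = 13768/41000000 = 0.335805 ms; 5 hops → 1.67902 ms.
Propagation delays (d/s per hop): 0.0431373, 0.0215, 0.00588235, 4.33333, 120 ms; sum = 124.404 ms.
End-to-end = 126 ms.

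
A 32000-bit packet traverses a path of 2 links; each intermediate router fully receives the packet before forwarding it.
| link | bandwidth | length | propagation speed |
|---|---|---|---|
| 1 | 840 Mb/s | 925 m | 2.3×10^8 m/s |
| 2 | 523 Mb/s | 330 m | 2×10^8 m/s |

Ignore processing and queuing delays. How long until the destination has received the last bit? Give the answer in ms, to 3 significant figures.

0.105 ms

Transmission delays (L/R per hop): 0.0380952, 0.0611855 ms; sum = 0.0992807 ms.
Propagation delays (d/s per hop): 0.00402174, 0.00165 ms; sum = 0.00567174 ms.
End-to-end = 0.105 ms.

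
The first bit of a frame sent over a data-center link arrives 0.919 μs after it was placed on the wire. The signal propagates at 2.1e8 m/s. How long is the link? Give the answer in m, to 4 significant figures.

d = s × t_prop = 210000000 × 9.19e-07 = 193.0 m.

193.0 m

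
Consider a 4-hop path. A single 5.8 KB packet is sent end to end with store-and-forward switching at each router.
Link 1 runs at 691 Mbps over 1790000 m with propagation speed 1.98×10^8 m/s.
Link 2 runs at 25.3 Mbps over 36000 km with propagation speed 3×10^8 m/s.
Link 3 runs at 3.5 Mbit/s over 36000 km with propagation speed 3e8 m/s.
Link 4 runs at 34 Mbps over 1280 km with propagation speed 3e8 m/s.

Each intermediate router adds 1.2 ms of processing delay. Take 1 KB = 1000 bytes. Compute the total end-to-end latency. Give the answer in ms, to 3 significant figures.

L = 46400 bits.
Transmission delays (L/R per hop): 0.0671491, 1.83399, 13.2571, 1.36471 ms; sum = 16.523 ms.
Propagation delays (d/s per hop): 9.0404, 120, 120, 4.26667 ms; sum = 253.307 ms.
Processing at 3 router(s): 3 × 1.2 ms = 3.6 ms.
End-to-end = 273 ms.

273 ms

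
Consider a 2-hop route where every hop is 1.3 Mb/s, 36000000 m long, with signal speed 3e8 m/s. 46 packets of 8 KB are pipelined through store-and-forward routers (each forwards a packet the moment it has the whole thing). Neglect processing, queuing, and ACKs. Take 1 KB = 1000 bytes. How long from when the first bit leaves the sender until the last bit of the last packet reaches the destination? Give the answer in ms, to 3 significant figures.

2550 ms

Per-hop transmission t_tx = L/R = 64000/1300000 = 49.2308 ms.
Per-hop propagation t_prop = 36000000/300000000 = 120 ms.
Pipeline fill: first packet needs 2·t_tx to clear all hops; remaining 45 packets each add one t_tx.
Total = (2+46-1)·t_tx + 2·t_prop = 47·49.2308 + 2·120 = 2550 ms.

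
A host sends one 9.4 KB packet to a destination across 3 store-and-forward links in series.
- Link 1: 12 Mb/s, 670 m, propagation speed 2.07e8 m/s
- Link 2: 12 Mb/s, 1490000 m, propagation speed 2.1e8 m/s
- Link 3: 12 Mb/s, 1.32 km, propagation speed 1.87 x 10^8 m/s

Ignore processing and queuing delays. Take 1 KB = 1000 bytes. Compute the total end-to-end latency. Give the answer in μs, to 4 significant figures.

L = 75200 bits.
Transmission delay per hop = L/R = 75200/12000000 = 6266.67 μs; 3 hops → 18800 μs.
Propagation delays (d/s per hop): 3.23671, 7095.24, 7.05882 μs; sum = 7105.53 μs.
End-to-end = 25910 μs.

25910 μs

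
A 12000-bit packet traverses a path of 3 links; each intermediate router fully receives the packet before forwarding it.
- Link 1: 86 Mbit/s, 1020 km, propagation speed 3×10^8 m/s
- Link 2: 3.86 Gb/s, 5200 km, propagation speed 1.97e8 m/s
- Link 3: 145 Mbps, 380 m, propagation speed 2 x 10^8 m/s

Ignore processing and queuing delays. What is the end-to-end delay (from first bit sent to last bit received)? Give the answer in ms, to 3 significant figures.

30.0 ms

Transmission delays (L/R per hop): 0.139535, 0.00310881, 0.0827586 ms; sum = 0.225402 ms.
Propagation delays (d/s per hop): 3.4, 26.3959, 0.0019 ms; sum = 29.7978 ms.
End-to-end = 30.0 ms.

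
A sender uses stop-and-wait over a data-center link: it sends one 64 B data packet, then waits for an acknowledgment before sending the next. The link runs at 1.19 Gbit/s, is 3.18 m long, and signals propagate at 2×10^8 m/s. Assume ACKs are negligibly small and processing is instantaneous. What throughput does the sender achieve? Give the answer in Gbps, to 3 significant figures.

t_tx = L/R = 512/1190000000 = 4.30252e-07 s.
t_prop = 3.18/200000000 = 1.59e-08 s; RTT = 3.18e-08 s.
Cycle = t_tx + RTT = 4.62052e-07 s.
Throughput = L / cycle = 512 / 4.62052e-07 = 1.11 Gbps.

1.11 Gbps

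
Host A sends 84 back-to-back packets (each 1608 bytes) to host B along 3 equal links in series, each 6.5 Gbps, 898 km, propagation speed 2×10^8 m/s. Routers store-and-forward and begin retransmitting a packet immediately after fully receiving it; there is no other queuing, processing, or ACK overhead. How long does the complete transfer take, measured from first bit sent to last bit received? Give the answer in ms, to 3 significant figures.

13.6 ms

Per-hop transmission t_tx = L/R = 12864/6500000000 = 0.00197908 ms.
Per-hop propagation t_prop = 898000/200000000 = 4.49 ms.
Pipeline fill: first packet needs 3·t_tx to clear all hops; remaining 83 packets each add one t_tx.
Total = (3+84-1)·t_tx + 3·t_prop = 86·0.00197908 + 3·4.49 = 13.6 ms.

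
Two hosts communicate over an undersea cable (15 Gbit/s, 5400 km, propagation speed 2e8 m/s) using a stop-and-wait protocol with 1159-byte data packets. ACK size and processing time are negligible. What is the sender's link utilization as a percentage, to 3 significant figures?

t_tx = L/R = 9272/15000000000 = 6.18133e-07 s.
t_prop = 5400000/200000000 = 0.027 s; RTT = 0.054 s.
Cycle = t_tx + RTT = 0.0540006 s.
Utilization = t_tx / cycle = 6.18133e-07/0.0540006 = 0.00114 %.

0.00114 %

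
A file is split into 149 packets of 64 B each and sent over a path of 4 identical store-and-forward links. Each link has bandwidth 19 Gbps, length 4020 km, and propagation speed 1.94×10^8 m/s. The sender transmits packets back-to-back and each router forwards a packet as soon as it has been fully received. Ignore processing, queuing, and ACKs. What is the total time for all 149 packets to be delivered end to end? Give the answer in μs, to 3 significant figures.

82900 μs

Per-hop transmission t_tx = L/R = 512/19000000000 = 0.0269474 μs.
Per-hop propagation t_prop = 4020000/194000000 = 20721.6 μs.
Pipeline fill: first packet needs 4·t_tx to clear all hops; remaining 148 packets each add one t_tx.
Total = (4+149-1)·t_tx + 4·t_prop = 152·0.0269474 + 4·20721.6 = 82900 μs.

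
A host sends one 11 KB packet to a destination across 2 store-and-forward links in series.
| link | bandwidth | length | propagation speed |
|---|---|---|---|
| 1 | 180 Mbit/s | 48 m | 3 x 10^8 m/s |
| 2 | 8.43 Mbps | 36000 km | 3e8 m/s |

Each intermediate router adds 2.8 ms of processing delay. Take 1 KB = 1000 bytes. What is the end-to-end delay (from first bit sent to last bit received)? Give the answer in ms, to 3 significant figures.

L = 88000 bits.
Transmission delays (L/R per hop): 0.488889, 10.4389 ms; sum = 10.9278 ms.
Propagation delays (d/s per hop): 0.00016, 120 ms; sum = 120 ms.
Processing at 1 router(s): 1 × 2.8 ms = 2.8 ms.
End-to-end = 134 ms.

134 ms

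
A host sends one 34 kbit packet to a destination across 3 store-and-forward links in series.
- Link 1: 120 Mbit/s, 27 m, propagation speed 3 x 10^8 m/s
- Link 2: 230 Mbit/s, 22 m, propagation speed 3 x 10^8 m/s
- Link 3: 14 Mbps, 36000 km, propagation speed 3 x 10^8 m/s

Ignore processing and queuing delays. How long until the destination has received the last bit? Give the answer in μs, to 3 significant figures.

123000 μs

L = 34000 bits.
Transmission delays (L/R per hop): 283.333, 147.826, 2428.57 μs; sum = 2859.73 μs.
Propagation delays (d/s per hop): 0.09, 0.0733333, 120000 μs; sum = 120000 μs.
End-to-end = 123000 μs.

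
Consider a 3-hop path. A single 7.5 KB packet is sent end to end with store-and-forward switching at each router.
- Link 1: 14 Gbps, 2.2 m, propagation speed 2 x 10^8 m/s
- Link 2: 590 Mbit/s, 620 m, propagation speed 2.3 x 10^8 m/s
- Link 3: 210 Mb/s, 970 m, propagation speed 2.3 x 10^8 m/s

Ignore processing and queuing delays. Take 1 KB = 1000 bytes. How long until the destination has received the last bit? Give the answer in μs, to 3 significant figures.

L = 60000 bits.
Transmission delays (L/R per hop): 4.28571, 101.695, 285.714 μs; sum = 391.695 μs.
Propagation delays (d/s per hop): 0.011, 2.69565, 4.21739 μs; sum = 6.92404 μs.
End-to-end = 399 μs.

399 μs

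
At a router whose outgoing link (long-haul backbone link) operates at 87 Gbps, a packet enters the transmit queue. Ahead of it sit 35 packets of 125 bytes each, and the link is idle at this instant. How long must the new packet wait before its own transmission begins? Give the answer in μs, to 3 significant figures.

0.402 μs

Each queued packet: L/R = 1000/87000000000 = 0.0114943 μs.
35 queued → 0.402299 μs.
Queuing delay = 0.402 μs.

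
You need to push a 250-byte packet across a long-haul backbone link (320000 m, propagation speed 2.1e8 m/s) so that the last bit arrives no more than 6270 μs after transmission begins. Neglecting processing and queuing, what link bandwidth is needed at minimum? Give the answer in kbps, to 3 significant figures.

L = 2000 bits.
Propagation delay = 320000 / 210000000 = 1523.81 μs.
Transmission budget = 6270 − 1523.81 = 4746.19 μs.
R ≥ L / t_tx = 2000 bits / 0.00474619 s = 421 kbps.

421 kbps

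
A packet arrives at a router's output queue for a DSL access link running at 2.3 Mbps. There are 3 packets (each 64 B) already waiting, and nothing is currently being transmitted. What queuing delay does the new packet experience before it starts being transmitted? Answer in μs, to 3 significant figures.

668 μs

Each queued packet: L/R = 512/2300000 = 222.609 μs.
3 queued → 667.826 μs.
Queuing delay = 668 μs.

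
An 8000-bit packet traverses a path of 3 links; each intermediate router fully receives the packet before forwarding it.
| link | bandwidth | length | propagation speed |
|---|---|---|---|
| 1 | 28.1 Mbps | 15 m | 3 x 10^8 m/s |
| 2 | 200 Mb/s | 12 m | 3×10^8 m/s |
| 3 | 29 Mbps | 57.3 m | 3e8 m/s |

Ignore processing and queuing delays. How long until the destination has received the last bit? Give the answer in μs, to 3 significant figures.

Transmission delays (L/R per hop): 284.698, 40, 275.862 μs; sum = 600.56 μs.
Propagation delays (d/s per hop): 0.05, 0.04, 0.191 μs; sum = 0.281 μs.
End-to-end = 601 μs.

601 μs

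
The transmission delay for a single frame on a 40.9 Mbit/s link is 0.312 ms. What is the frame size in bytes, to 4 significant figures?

L = R × t_tx = 40900000 b/s × 0.000312 s = 12760.8 bits.
In bytes: 12760.8 / 8 = 1595 bytes.

1595 bytes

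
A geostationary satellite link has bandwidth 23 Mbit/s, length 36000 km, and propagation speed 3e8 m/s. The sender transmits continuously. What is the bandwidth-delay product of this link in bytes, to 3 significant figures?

345000 bytes

Propagation delay = 36000000 / 300000000 = 0.12 s.
BDP = R × t_prop = 23000000 × 0.12 = 2760000 bits.
In bytes: 2760000/8 = 345000 bytes.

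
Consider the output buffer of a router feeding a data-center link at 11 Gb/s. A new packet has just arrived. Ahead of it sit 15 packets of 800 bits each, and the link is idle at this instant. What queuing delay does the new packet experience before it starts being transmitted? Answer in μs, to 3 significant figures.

Each queued packet: L/R = 800/11000000000 = 0.0727273 μs.
15 queued → 1.09091 μs.
Queuing delay = 1.09 μs.

1.09 μs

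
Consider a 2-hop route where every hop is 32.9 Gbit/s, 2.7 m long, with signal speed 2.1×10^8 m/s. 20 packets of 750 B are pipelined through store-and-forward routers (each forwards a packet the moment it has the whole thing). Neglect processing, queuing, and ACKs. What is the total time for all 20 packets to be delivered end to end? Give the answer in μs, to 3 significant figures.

3.86 μs

Per-hop transmission t_tx = L/R = 6000/32900000000 = 0.182371 μs.
Per-hop propagation t_prop = 2.7/210000000 = 0.0128571 μs.
Pipeline fill: first packet needs 2·t_tx to clear all hops; remaining 19 packets each add one t_tx.
Total = (2+20-1)·t_tx + 2·t_prop = 21·0.182371 + 2·0.0128571 = 3.86 μs.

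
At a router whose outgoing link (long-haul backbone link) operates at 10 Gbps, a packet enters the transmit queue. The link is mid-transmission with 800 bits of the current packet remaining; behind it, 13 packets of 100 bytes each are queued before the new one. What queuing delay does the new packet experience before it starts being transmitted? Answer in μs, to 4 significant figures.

Each queued packet: L/R = 800/10000000000 = 0.08 μs.
13 queued → 1.04 μs.
Plus remaining 800 bits of current packet: 0.08 μs.
Queuing delay = 1.120 μs.

1.120 μs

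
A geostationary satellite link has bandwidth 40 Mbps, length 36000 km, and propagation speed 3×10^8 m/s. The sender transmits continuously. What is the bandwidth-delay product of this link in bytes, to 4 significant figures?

Propagation delay = 36000000 / 300000000 = 0.12 s.
BDP = R × t_prop = 40000000 × 0.12 = 4800000 bits.
In bytes: 4800000/8 = 600000 bytes.

600000 bytes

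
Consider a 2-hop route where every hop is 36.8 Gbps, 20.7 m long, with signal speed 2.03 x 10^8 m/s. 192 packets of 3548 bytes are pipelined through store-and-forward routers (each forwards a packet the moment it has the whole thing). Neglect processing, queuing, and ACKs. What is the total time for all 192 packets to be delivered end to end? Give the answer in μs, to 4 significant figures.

149.1 μs

Per-hop transmission t_tx = L/R = 28384/36800000000 = 0.771304 μs.
Per-hop propagation t_prop = 20.7/2.03e+08 = 0.10197 μs.
Pipeline fill: first packet needs 2·t_tx to clear all hops; remaining 191 packets each add one t_tx.
Total = (2+192-1)·t_tx + 2·t_prop = 193·0.771304 + 2·0.10197 = 149.1 μs.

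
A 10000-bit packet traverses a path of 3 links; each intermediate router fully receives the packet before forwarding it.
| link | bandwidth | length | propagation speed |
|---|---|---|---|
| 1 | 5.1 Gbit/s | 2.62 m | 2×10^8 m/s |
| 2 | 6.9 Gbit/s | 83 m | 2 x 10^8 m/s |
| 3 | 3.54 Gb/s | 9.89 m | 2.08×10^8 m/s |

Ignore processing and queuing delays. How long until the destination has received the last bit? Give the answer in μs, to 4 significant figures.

Transmission delays (L/R per hop): 1.96078, 1.44928, 2.82486 μs; sum = 6.23492 μs.
Propagation delays (d/s per hop): 0.0131, 0.415, 0.0475481 μs; sum = 0.475648 μs.
End-to-end = 6.711 μs.

6.711 μs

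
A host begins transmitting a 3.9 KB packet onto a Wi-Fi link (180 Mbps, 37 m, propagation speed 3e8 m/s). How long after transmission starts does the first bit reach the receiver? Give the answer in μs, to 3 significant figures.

First bit experiences only propagation delay: d/s = 37/300000000 = 0.123 μs.

0.123 μs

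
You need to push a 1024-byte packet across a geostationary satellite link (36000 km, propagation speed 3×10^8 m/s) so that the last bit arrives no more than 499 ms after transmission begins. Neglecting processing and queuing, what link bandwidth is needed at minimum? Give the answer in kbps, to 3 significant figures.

21.6 kbps

L = 8192 bits.
Propagation delay = 36000000 / 300000000 = 120 ms.
Transmission budget = 499 − 120 = 379 ms.
R ≥ L / t_tx = 8192 bits / 0.379 s = 21.6 kbps.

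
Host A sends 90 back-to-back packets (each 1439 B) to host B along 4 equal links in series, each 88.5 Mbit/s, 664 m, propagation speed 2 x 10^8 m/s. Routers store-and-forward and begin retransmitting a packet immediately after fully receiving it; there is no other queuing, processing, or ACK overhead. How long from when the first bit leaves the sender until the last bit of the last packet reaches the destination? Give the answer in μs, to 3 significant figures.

12100 μs

Per-hop transmission t_tx = L/R = 11512/88500000 = 130.079 μs.
Per-hop propagation t_prop = 664/200000000 = 3.32 μs.
Pipeline fill: first packet needs 4·t_tx to clear all hops; remaining 89 packets each add one t_tx.
Total = (4+90-1)·t_tx + 4·t_prop = 93·130.079 + 4·3.32 = 12100 μs.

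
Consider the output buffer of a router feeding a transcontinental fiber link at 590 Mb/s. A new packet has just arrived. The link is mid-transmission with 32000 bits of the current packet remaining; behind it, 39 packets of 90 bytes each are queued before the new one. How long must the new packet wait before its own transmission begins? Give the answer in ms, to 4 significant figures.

Each queued packet: L/R = 720/590000000 = 0.00122034 ms.
39 queued → 0.0475932 ms.
Plus remaining 32000 bits of current packet: 0.0542373 ms.
Queuing delay = 0.1018 ms.

0.1018 ms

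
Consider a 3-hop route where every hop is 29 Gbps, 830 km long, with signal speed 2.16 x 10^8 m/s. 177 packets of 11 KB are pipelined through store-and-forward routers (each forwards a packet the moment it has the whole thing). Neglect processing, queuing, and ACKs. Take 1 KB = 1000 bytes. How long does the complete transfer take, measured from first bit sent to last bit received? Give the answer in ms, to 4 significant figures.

Per-hop transmission t_tx = L/R = 88000/29000000000 = 0.00303448 ms.
Per-hop propagation t_prop = 830000/216000000 = 3.84259 ms.
Pipeline fill: first packet needs 3·t_tx to clear all hops; remaining 176 packets each add one t_tx.
Total = (3+177-1)·t_tx + 3·t_prop = 179·0.00303448 + 3·3.84259 = 12.07 ms.

12.07 ms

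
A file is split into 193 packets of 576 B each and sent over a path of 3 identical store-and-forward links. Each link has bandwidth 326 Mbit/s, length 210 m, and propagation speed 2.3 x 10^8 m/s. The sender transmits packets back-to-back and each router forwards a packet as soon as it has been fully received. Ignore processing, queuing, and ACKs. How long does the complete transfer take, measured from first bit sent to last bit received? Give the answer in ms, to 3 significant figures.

Per-hop transmission t_tx = L/R = 4608/326000000 = 0.014135 ms.
Per-hop propagation t_prop = 210/2.3e+08 = 0.000913043 ms.
Pipeline fill: first packet needs 3·t_tx to clear all hops; remaining 192 packets each add one t_tx.
Total = (3+193-1)·t_tx + 3·t_prop = 195·0.014135 + 3·0.000913043 = 2.76 ms.

2.76 ms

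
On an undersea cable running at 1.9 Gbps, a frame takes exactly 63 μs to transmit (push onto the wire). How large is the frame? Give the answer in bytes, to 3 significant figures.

15000 bytes

L = R × t_tx = 1900000000 b/s × 6.3e-05 s = 119700 bits.
In bytes: 119700 / 8 = 15000 bytes.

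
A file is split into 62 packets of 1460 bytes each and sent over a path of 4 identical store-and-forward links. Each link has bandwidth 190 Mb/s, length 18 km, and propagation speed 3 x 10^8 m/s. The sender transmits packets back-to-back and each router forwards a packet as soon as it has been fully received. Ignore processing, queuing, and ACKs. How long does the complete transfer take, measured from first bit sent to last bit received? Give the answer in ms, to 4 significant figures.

Per-hop transmission t_tx = L/R = 11680/190000000 = 0.0614737 ms.
Per-hop propagation t_prop = 18000/300000000 = 0.06 ms.
Pipeline fill: first packet needs 4·t_tx to clear all hops; remaining 61 packets each add one t_tx.
Total = (4+62-1)·t_tx + 4·t_prop = 65·0.0614737 + 4·0.06 = 4.236 ms.

4.236 ms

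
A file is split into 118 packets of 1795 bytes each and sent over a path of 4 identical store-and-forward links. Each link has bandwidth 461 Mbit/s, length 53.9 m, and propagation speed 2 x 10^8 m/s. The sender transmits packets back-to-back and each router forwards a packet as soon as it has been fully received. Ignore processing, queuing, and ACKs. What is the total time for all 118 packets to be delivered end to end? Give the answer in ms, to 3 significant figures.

Per-hop transmission t_tx = L/R = 14360/461000000 = 0.0311497 ms.
Per-hop propagation t_prop = 53.9/200000000 = 0.0002695 ms.
Pipeline fill: first packet needs 4·t_tx to clear all hops; remaining 117 packets each add one t_tx.
Total = (4+118-1)·t_tx + 4·t_prop = 121·0.0311497 + 4·0.0002695 = 3.77 ms.

3.77 ms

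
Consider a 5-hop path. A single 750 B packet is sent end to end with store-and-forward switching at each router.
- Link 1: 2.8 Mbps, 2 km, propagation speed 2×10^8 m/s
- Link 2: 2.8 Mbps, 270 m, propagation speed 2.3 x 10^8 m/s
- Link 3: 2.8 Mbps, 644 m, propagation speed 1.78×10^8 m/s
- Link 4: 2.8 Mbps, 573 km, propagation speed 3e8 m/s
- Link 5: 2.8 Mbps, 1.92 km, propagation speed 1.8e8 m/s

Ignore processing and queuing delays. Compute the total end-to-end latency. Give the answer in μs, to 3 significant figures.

12600 μs

L = 750 × 8 = 6000 bits.
Transmission delay per hop = L/R = 6000/2800000 = 2142.86 μs; 5 hops → 10714.3 μs.
Propagation delays (d/s per hop): 10, 1.17391, 3.61798, 1910, 10.6667 μs; sum = 1935.46 μs.
End-to-end = 12600 μs.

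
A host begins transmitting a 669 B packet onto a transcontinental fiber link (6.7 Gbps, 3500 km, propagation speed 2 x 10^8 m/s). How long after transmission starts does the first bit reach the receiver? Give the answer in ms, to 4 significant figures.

17.50 ms

First bit experiences only propagation delay: d/s = 3500000/200000000 = 17.50 ms.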